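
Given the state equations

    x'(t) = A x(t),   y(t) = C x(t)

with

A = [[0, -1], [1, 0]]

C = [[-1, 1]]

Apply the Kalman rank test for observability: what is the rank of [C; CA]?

CA = [[1, 1]]
Observability matrix O = [C; CA] = [[-1, 1], [1, 1]]
det(O) = (-1)·1 - 1·1 = -1 - 1 = -2 ≠ 0, so rank(O) = 2.
rank(O) = 2 = n, so the pair (A, C) is completely observable.

2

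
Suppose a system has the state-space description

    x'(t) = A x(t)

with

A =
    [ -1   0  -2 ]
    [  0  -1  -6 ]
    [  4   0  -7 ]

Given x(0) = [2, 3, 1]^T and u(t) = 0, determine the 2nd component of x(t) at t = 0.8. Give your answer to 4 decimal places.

det(sI - A) = s^3 - (tr A)s^2 + (M11 + M22 + M33)s - det A, where Mii is the 2×2 principal minor of A obtained by deleting row i and column i.
tr A = (-1) + (-1) + (-7) = -9; M11 = (-1)·(-7) - (-6)·0 = 7 - 0 = 7; M22 = (-1)·(-7) - (-2)·4 = 7 - (-8) = 15; M33 = (-1)·(-1) - 0·0 = 1 - 0 = 1; sum of minors = 23.
det A = (-1)·((-1)·(-7) - (-6)·0) - 0·(0·(-7) - (-6)·4) + (-2)·(0·0 - (-1)·4) = (-1)·7 - 0·24 + (-2)·4 = -15.
So p(s) = det(sI - A) = s^3 + 9s^2 + 23s + 15.
Rational-root test: any integer root divides 15. Testing small divisors, s = -1 works: p(-1) = -1 + 9 + (-23) + 15 = 0, so (s + 1) is a factor.
Dividing, p(s) = (s + 1)(s^2 + 8s + 15).
Factor s^2 + 8s + 15: two numbers with sum -8 and product 15 are -3 and -5, so s^2 + 8s + 15 = (s + 3)(s + 5).
Hence p(s) = (s + 1) (s + 3) (s + 5), with roots -5, -3, -1.
The eigenvalues -5, -3, -1 are distinct and real, so A is diagonalisable and x(t) = e^{At} x(0) = V diag(e^{λ_i t}) V^{-1} x(0), where the columns of V are the eigenvectors.
λ = -5: A - (-5)I = [[4, 0, -2], [0, 4, -6], [4, 0, -2]]. v must be orthogonal to every row; (row 1) × (row 2) = [8, 24, 16], so take v_1 = [1, 3, 2]^T.
λ = -3: A - (-3)I = [[2, 0, -2], [0, 2, -6], [4, 0, -4]]. v must be orthogonal to every row; (row 1) × (row 2) = [4, 12, 4], so take v_2 = [-1, -3, -1]^T.
λ = -1: A - (-1)I = [[0, 0, -2], [0, 0, -6], [4, 0, -6]]. v must be orthogonal to every row; (row 1) × (row 3) = [0, -8, 0], so take v_3 = [0, 1, 0]^T.
V = [v_1 v_2 v_3] = [[1, -1, 0], [3, -3, 1], [2, -1, 0]] has det V = -1, so V^{-1} = adj(V)/det V = [[-1, 0, 1], [-2, 0, 1], [-3, 1, 0]].
Modal coordinates z(0) = V^{-1} x(0): (-1)·2 + 0·3 + 1·1 = -1; (-2)·2 + 0·3 + 1·1 = -3; (-3)·2 + 1·3 + 0·1 = -3; so z(0) = [-1, -3, -3]^T.
x_2(t) = Σ_i (v_i)_2 · z_i(0) · e^{λ_i t} (row 2 of V times the modal terms).
x_2(0.8) = 3·(-1)·e^{-5·0.8} + (-3)·(-3)·e^{-3·0.8} + 1·(-3)·e^{-1·0.8} = (-3)·0.018316 + 9·0.090718 + (-3)·0.449329 = -0.5865.

-0.5865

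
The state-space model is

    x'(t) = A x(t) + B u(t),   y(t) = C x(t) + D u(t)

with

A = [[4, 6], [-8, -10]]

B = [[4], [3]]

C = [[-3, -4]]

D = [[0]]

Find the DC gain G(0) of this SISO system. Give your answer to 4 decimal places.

0.2500

G(0) = C(-A)^{-1}B + D = -C A^{-1} B + D.
det A = 8, so A^{-1} = (1/8)·adj(A) = [[-5/4, -3/4], [1, 1/2]]
A^{-1} B = [-29/4, 11/2]^T
C A^{-1} B = -1/4
G(0) = D - C A^{-1} B = 0 - (-1/4) = 1/4 ≈ 0.2500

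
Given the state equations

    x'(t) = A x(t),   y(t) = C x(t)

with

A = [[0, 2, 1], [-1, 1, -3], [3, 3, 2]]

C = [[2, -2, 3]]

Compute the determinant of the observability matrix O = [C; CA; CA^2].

CA = [[11, 11, 14]]
CA^2 = [[31, 75, 6]]
Observability matrix O = [C; CA; CA^2] = [[2, -2, 3], [11, 11, 14], [31, 75, 6]]
Expanding along the first row, det(O) = 2·(11·6 - 14·75) - (-2)·(11·6 - 14·31) + 3·(11·75 - 11·31) = 2·(-984) - (-2)·(-368) + 3·484 = -1252
Since det(O) ≠ 0, rank(O) = 3 and the system is completely observable.

-1252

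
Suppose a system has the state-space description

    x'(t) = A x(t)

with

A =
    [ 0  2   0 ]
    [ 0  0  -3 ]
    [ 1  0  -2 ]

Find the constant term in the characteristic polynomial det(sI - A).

6

Expand det(sI - A) for the 3×3 matrix.
p(s) = s^3 + 2s^2 + 6.
(Check: constant term = det(-A) = (-1)^3 det A = 6; coefficient of s^2 = -tr A = 2.)
The constant term is 6.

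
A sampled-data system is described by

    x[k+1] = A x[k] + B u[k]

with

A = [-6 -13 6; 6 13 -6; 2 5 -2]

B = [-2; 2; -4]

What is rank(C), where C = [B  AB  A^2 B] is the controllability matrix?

AB = [[-38], [38], [14]]
A^2B = [[-182], [182], [86]]
Controllability matrix C = [B  AB  A^2B] = [[-2, -38, -182], [2, 38, 182], [-4, 14, 86]]
The rows r1, r2, r3 of C are linearly dependent: r1 + r2 = 0 (check each entry), so rank(C) ≤ 2.
The 2×2 minor from rows 1, 3, columns 1, 2 is (-2)·14 - (-38)·(-4) = -28 - 152 = -180 ≠ 0, so rank(C) = 2.
rank(C) = 2 < n = 3, so the pair (A, B) is not completely controllable.

2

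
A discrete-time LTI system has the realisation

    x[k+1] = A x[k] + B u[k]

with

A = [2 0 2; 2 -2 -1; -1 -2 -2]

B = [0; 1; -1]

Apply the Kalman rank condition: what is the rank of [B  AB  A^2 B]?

3

AB = [[-2], [-1], [0]]
A^2B = [[-4], [-2], [4]]
Controllability matrix C = [B  AB  A^2B] = [[0, -2, -4], [1, -1, -2], [-1, 0, 4]]
det(C) = 0·((-1)·4 - (-2)·0) - (-2)·(1·4 - (-2)·(-1)) + (-4)·(1·0 - (-1)·(-1)) = 0·(-4) - (-2)·2 + (-4)·(-1) = 8 ≠ 0, so rank(C) = 3.
rank(C) = 3 = n, so the pair (A, B) is completely controllable.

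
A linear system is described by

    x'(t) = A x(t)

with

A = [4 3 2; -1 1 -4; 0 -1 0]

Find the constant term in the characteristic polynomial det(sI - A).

Expand det(sI - A) for the 3×3 matrix.
p(s) = s^3 - 5s^2 + 3s + 14.
(Check: constant term = det(-A) = (-1)^3 det A = 14; coefficient of s^2 = -tr A = -5.)
The constant term is 14.

14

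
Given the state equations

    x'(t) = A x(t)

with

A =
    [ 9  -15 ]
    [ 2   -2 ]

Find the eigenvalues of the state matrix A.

det(sI - A) = s^2 - (tr A)s + det A, with tr A = 9 + (-2) = 7 and det A = 9·(-2) - (-15)·2 = -18 - (-30) = 12.
So p(s) = det(sI - A) = s^2 - 7s + 12.
Factor s^2 - 7s + 12: two numbers with sum 7 and product 12 are 4 and 3, so s^2 - 7s + 12 = (s - 4)(s - 3).
Hence p(s) = (s - 4) (s - 3), with roots 3, 4.
At least one eigenvalue has non-negative real part, so the system is not asymptotically stable.

3, 4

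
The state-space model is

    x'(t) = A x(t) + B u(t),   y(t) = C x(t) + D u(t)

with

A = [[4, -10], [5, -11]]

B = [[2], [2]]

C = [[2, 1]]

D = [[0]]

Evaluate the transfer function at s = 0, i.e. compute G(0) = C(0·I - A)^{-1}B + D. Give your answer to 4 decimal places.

G(0) = C(-A)^{-1}B + D = -C A^{-1} B + D.
det A = 6, so A^{-1} = (1/6)·adj(A) = [[-11/6, 5/3], [-5/6, 2/3]]
A^{-1} B = [-1/3, -1/3]^T
C A^{-1} B = -1
G(0) = D - C A^{-1} B = 0 - (-1) = 1

1.0000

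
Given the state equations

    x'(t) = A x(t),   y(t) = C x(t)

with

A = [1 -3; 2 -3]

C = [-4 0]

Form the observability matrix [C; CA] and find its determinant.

CA = [[-4, 12]]
Observability matrix O = [C; CA] = [[-4, 0], [-4, 12]]
det(O) = (-4)·12 - 0·(-4) = -48 - 0 = -48
Since det(O) ≠ 0, rank(O) = 2 and the system is completely observable.

-48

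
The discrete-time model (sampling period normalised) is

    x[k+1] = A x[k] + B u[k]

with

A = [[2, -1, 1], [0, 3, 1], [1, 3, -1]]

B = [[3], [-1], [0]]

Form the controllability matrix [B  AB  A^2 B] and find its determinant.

AB = [[7], [-3], [0]]
A^2B = [[17], [-9], [-2]]
Controllability matrix C = [B  AB  A^2B] = [[3, 7, 17], [-1, -3, -9], [0, 0, -2]]
Expanding along the first row, det(C) = 3·((-3)·(-2) - (-9)·0) - 7·((-1)·(-2) - (-9)·0) + 17·((-1)·0 - (-3)·0) = 3·6 - 7·2 + 17·0 = 4
Since det(C) ≠ 0, rank(C) = 3 and the system is completely controllable.

4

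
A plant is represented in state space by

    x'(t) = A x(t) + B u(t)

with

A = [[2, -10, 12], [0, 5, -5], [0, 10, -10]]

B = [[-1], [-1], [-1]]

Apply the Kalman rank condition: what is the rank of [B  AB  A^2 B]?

2

AB = [[-4], [0], [0]]
A^2B = [[-8], [0], [0]]
Controllability matrix C = [B  AB  A^2B] = [[-1, -4, -8], [-1, 0, 0], [-1, 0, 0]]
The rows r1, r2, r3 of C are linearly dependent: -r2 + r3 = 0 (check each entry), so rank(C) ≤ 2.
The 2×2 minor from rows 1, 2, columns 1, 2 is (-1)·0 - (-4)·(-1) = 0 - 4 = -4 ≠ 0, so rank(C) = 2.
rank(C) = 2 < n = 3, so the pair (A, B) is not completely controllable.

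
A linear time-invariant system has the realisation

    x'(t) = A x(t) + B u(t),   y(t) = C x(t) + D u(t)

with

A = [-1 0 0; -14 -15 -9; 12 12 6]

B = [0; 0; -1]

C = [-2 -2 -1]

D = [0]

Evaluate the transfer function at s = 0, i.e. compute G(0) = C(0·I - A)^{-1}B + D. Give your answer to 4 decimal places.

G(0) = C(-A)^{-1}B + D = -C A^{-1} B + D.
det A = -18, so A^{-1} = (1/-18)·adj(A) = [[-1, 0, 0], [4/3, 1/3, 1/2], [-2/3, -2/3, -5/6]]
A^{-1} B = [0, -1/2, 5/6]^T
C A^{-1} B = 1/6
G(0) = D - C A^{-1} B = 0 - (1/6) = -1/6 ≈ -0.1667

-0.1667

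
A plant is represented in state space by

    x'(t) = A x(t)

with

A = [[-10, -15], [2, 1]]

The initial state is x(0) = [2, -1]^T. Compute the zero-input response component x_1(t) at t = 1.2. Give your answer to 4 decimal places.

det(sI - A) = s^2 - (tr A)s + det A, with tr A = (-10) + 1 = -9 and det A = (-10)·1 - (-15)·2 = -10 - (-30) = 20.
So p(s) = det(sI - A) = s^2 + 9s + 20.
Factor s^2 + 9s + 20: two numbers with sum -9 and product 20 are -4 and -5, so s^2 + 9s + 20 = (s + 4)(s + 5).
Hence p(s) = (s + 4) (s + 5), with roots -5, -4.
The eigenvalues -5, -4 are distinct and real, so A is diagonalisable and x(t) = e^{At} x(0) = V diag(e^{λ_i t}) V^{-1} x(0), where the columns of V are the eigenvectors.
λ = -5: A - (-5)I = [[-5, -15], [2, 6]]. Row 1 gives (-5)·v1 + (-15)·v2 = 0, so take v_1 = [-3, 1]^T.
λ = -4: A - (-4)I = [[-6, -15], [2, 5]]. Row 1 gives (-6)·v1 + (-15)·v2 = 0, so take v_2 = [-5, 2]^T.
V = [v_1 v_2] = [[-3, -5], [1, 2]] has det V = -1, so V^{-1} = adj(V)/det V = [[-2, -5], [1, 3]].
Modal coordinates z(0) = V^{-1} x(0): (-2)·2 + (-5)·(-1) = 1; 1·2 + 3·(-1) = -1; so z(0) = [1, -1]^T.
x_1(t) = Σ_i (v_i)_1 · z_i(0) · e^{λ_i t} (row 1 of V times the modal terms).
x_1(1.2) = (-3)·1·e^{-5·1.2} + (-5)·(-1)·e^{-4·1.2} = (-3)·0.002479 + 5·0.008230 = 0.0337.

0.0337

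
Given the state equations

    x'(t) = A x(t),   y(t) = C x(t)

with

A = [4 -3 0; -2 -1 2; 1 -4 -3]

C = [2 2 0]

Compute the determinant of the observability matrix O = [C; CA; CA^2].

1120

CA = [[4, -8, 4]]
CA^2 = [[36, -20, -28]]
Observability matrix O = [C; CA; CA^2] = [[2, 2, 0], [4, -8, 4], [36, -20, -28]]
Expanding along the first row, det(O) = 2·((-8)·(-28) - 4·(-20)) - 2·(4·(-28) - 4·36) + 0·(4·(-20) - (-8)·36) = 2·304 - 2·(-256) + 0·208 = 1120
Since det(O) ≠ 0, rank(O) = 3 and the system is completely observable.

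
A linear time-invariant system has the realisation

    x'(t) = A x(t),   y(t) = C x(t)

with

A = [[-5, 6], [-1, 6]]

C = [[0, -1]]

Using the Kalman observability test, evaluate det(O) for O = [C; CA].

CA = [[1, -6]]
Observability matrix O = [C; CA] = [[0, -1], [1, -6]]
det(O) = 0·(-6) - (-1)·1 = 0 - (-1) = 1
Since det(O) ≠ 0, rank(O) = 2 and the system is completely observable.

1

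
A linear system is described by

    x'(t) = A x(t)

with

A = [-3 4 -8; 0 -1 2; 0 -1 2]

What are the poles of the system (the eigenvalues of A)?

-3, 0, 1

det(sI - A) = s^3 - (tr A)s^2 + (M11 + M22 + M33)s - det A, where Mii is the 2×2 principal minor of A obtained by deleting row i and column i.
tr A = (-3) + (-1) + 2 = -2; M11 = (-1)·2 - 2·(-1) = -2 - (-2) = 0; M22 = (-3)·2 - (-8)·0 = -6 - 0 = -6; M33 = (-3)·(-1) - 4·0 = 3 - 0 = 3; sum of minors = -3.
det A = (-3)·((-1)·2 - 2·(-1)) - 4·(0·2 - 2·0) + (-8)·(0·(-1) - (-1)·0) = (-3)·0 - 4·0 + (-8)·0 = 0.
So p(s) = det(sI - A) = s^3 + 2s^2 - 3s.
The constant term is 0, so p(s) = s(s^2 + 2s - 3).
Factor s^2 + 2s - 3: two numbers with sum -2 and product -3 are 1 and -3, so s^2 + 2s - 3 = (s - 1)(s + 3).
Hence p(s) = s (s - 1) (s + 3), with roots -3, 0, 1.
At least one eigenvalue has non-negative real part, so the system is not asymptotically stable.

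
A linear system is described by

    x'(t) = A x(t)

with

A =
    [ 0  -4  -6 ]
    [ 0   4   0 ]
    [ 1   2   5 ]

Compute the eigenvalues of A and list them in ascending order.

det(sI - A) = s^3 - (tr A)s^2 + (M11 + M22 + M33)s - det A, where Mii is the 2×2 principal minor of A obtained by deleting row i and column i.
tr A = 0 + 4 + 5 = 9; M11 = 4·5 - 0·2 = 20 - 0 = 20; M22 = 0·5 - (-6)·1 = 0 - (-6) = 6; M33 = 0·4 - (-4)·0 = 0 - 0 = 0; sum of minors = 26.
det A = 0·(4·5 - 0·2) - (-4)·(0·5 - 0·1) + (-6)·(0·2 - 4·1) = 0·20 - (-4)·0 + (-6)·(-4) = 24.
So p(s) = det(sI - A) = s^3 - 9s^2 + 26s - 24.
Rational-root test: any integer root divides -24. Testing small divisors, s = 2 works: p(2) = 8 + (-36) + 52 + (-24) = 0, so (s - 2) is a factor.
Dividing, p(s) = (s - 2)(s^2 - 7s + 12).
Factor s^2 - 7s + 12: two numbers with sum 7 and product 12 are 4 and 3, so s^2 - 7s + 12 = (s - 4)(s - 3).
Hence p(s) = (s - 4) (s - 3) (s - 2), with roots 2, 3, 4.
At least one eigenvalue has non-negative real part, so the system is not asymptotically stable.

2, 3, 4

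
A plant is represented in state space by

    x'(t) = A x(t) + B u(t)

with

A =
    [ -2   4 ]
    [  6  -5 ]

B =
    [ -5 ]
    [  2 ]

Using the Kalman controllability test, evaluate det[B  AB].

AB = [[18], [-40]]
Controllability matrix C = [B  AB] = [[-5, 18], [2, -40]]
det(C) = (-5)·(-40) - 18·2 = 200 - 36 = 164
Since det(C) ≠ 0, rank(C) = 2 and the system is completely controllable.

164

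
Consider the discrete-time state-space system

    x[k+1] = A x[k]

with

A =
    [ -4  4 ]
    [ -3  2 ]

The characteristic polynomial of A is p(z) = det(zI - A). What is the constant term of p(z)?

4

For a 2×2 matrix, det(zI - A) = z^2 - (tr A)z + det A.
tr A = -2, det A = 4.
So p(z) = z^2 + 2z + 4.
The constant term is 4.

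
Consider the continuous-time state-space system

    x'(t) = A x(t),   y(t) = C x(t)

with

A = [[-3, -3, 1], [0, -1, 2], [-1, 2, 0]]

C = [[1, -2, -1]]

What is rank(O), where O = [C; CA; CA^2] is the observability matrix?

3

CA = [[-2, -3, -3]]
CA^2 = [[9, 3, -8]]
Observability matrix O = [C; CA; CA^2] = [[1, -2, -1], [-2, -3, -3], [9, 3, -8]]
det(O) = 1·((-3)·(-8) - (-3)·3) - (-2)·((-2)·(-8) - (-3)·9) + (-1)·((-2)·3 - (-3)·9) = 1·33 - (-2)·43 + (-1)·21 = 98 ≠ 0, so rank(O) = 3.
rank(O) = 3 = n, so the pair (A, C) is completely observable.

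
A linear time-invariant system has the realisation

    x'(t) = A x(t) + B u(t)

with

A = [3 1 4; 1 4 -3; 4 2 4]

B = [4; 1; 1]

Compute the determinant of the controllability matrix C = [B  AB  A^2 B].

5005

AB = [[17], [5], [22]]
A^2B = [[144], [-29], [166]]
Controllability matrix C = [B  AB  A^2B] = [[4, 17, 144], [1, 5, -29], [1, 22, 166]]
Expanding along the first row, det(C) = 4·(5·166 - (-29)·22) - 17·(1·166 - (-29)·1) + 144·(1·22 - 5·1) = 4·1468 - 17·195 + 144·17 = 5005
Since det(C) ≠ 0, rank(C) = 3 and the system is completely controllable.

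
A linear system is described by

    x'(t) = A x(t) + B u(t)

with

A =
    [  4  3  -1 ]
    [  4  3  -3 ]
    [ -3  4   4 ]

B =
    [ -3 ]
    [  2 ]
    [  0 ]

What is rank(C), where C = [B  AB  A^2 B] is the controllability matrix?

AB = [[-6], [-6], [17]]
A^2B = [[-59], [-93], [62]]
Controllability matrix C = [B  AB  A^2B] = [[-3, -6, -59], [2, -6, -93], [0, 17, 62]]
det(C) = (-3)·((-6)·62 - (-93)·17) - (-6)·(2·62 - (-93)·0) + (-59)·(2·17 - (-6)·0) = (-3)·1209 - (-6)·124 + (-59)·34 = -4889 ≠ 0, so rank(C) = 3.
rank(C) = 3 = n, so the pair (A, B) is completely controllable.

3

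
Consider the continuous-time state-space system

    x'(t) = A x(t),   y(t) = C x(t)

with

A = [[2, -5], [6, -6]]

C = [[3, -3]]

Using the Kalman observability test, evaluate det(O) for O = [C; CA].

CA = [[-12, 3]]
Observability matrix O = [C; CA] = [[3, -3], [-12, 3]]
det(O) = 3·3 - (-3)·(-12) = 9 - 36 = -27
Since det(O) ≠ 0, rank(O) = 2 and the system is completely observable.

-27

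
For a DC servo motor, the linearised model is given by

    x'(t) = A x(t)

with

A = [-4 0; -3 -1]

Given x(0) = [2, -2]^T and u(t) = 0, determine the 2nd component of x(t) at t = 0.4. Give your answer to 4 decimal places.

-2.2775

det(sI - A) = s^2 - (tr A)s + det A, with tr A = (-4) + (-1) = -5 and det A = (-4)·(-1) - 0·(-3) = 4 - 0 = 4.
So p(s) = det(sI - A) = s^2 + 5s + 4.
Factor s^2 + 5s + 4: two numbers with sum -5 and product 4 are -1 and -4, so s^2 + 5s + 4 = (s + 1)(s + 4).
Hence p(s) = (s + 1) (s + 4), with roots -4, -1.
The eigenvalues -4, -1 are distinct and real, so A is diagonalisable and x(t) = e^{At} x(0) = V diag(e^{λ_i t}) V^{-1} x(0), where the columns of V are the eigenvectors.
λ = -4: A - (-4)I = [[0, 0], [-3, 3]]. Row 2 gives (-3)·v1 + 3·v2 = 0, so take v_1 = [1, 1]^T.
λ = -1: A - (-1)I = [[-3, 0], [-3, 0]]. Row 1 gives (-3)·v1 + 0·v2 = 0, so take v_2 = [0, 1]^T.
V = [v_1 v_2] = [[1, 0], [1, 1]] has det V = 1, so V^{-1} = adj(V)/det V = [[1, 0], [-1, 1]].
Modal coordinates z(0) = V^{-1} x(0): 1·2 + 0·(-2) = 2; (-1)·2 + 1·(-2) = -4; so z(0) = [2, -4]^T.
x_2(t) = Σ_i (v_i)_2 · z_i(0) · e^{λ_i t} (row 2 of V times the modal terms).
x_2(0.4) = 1·2·e^{-4·0.4} + 1·(-4)·e^{-1·0.4} = 2·0.201897 + (-4)·0.670320 = -2.2775.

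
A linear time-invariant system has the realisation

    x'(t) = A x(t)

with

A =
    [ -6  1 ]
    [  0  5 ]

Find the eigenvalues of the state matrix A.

det(sI - A) = s^2 - (tr A)s + det A, with tr A = (-6) + 5 = -1 and det A = (-6)·5 - 1·0 = -30 - 0 = -30.
So p(s) = det(sI - A) = s^2 + s - 30.
Factor s^2 + s - 30: two numbers with sum -1 and product -30 are 5 and -6, so s^2 + s - 30 = (s - 5)(s + 6).
Hence p(s) = (s - 5) (s + 6), with roots -6, 5.
At least one eigenvalue has non-negative real part, so the system is not asymptotically stable.

-6, 5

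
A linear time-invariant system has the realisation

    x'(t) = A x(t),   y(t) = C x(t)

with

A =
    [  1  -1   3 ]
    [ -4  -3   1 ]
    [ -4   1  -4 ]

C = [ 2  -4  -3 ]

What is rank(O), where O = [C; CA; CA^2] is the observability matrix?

CA = [[30, 7, 14]]
CA^2 = [[-54, -37, 41]]
Observability matrix O = [C; CA; CA^2] = [[2, -4, -3], [30, 7, 14], [-54, -37, 41]]
det(O) = 2·(7·41 - 14·(-37)) - (-4)·(30·41 - 14·(-54)) + (-3)·(30·(-37) - 7·(-54)) = 2·805 - (-4)·1986 + (-3)·(-732) = 11750 ≠ 0, so rank(O) = 3.
rank(O) = 3 = n, so the pair (A, C) is completely observable.

3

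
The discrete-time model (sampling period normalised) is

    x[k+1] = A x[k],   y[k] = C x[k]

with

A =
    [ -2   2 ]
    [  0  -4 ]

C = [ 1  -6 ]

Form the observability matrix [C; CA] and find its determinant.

CA = [[-2, 26]]
Observability matrix O = [C; CA] = [[1, -6], [-2, 26]]
det(O) = 1·26 - (-6)·(-2) = 26 - 12 = 14
Since det(O) ≠ 0, rank(O) = 2 and the system is completely observable.

14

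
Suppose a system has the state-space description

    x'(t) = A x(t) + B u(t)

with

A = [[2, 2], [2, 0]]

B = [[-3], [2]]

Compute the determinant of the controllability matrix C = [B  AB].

22

AB = [[-2], [-6]]
Controllability matrix C = [B  AB] = [[-3, -2], [2, -6]]
det(C) = (-3)·(-6) - (-2)·2 = 18 - (-4) = 22
Since det(C) ≠ 0, rank(C) = 2 and the system is completely controllable.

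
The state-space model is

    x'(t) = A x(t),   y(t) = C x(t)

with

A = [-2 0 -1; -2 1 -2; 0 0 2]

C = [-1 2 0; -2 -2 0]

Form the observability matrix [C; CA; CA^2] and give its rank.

3

CA = [[-2, 2, -3], [8, -2, 6]]
CA^2 = [[0, 2, -8], [-12, -2, 8]]
Observability matrix O = [C; CA; CA^2] = [[-1, 2, 0], [-2, -2, 0], [-2, 2, -3], [8, -2, 6], [0, 2, -8], [-12, -2, 8]]
Take the 3×3 submatrix of O formed by rows 1, 2, 3: [[-1, 2, 0], [-2, -2, 0], [-2, 2, -3]]. Its determinant is (-1)·((-2)·(-3) - 0·2) - 2·((-2)·(-3) - 0·(-2)) + 0·((-2)·2 - (-2)·(-2)) = (-1)·6 - 2·6 + 0·(-8) = -18 ≠ 0.
So rank(O) ≥ 3; since O has 3 columns, rank(O) = 3.
rank(O) = 3 = n, so the pair (A, C) is completely observable.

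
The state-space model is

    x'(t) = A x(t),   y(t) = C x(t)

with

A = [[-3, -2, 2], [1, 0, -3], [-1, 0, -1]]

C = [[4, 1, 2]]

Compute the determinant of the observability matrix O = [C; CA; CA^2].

-361

CA = [[-13, -8, 3]]
CA^2 = [[28, 26, -5]]
Observability matrix O = [C; CA; CA^2] = [[4, 1, 2], [-13, -8, 3], [28, 26, -5]]
Expanding along the first row, det(O) = 4·((-8)·(-5) - 3·26) - 1·((-13)·(-5) - 3·28) + 2·((-13)·26 - (-8)·28) = 4·(-38) - 1·(-19) + 2·(-114) = -361
Since det(O) ≠ 0, rank(O) = 3 and the system is completely observable.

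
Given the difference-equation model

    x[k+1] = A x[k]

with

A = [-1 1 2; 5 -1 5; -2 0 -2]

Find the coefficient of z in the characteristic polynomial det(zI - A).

Expand det(zI - A) for the 3×3 matrix.
p(z) = z^3 + 4z^2 + 4z + 6.
(Check: constant term = det(-A) = (-1)^3 det A = 6; coefficient of z^2 = -tr A = 4.)
The coefficient of z is 4.

4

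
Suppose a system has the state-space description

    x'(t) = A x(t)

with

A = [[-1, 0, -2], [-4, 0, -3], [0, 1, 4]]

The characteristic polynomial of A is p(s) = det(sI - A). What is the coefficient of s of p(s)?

Expand det(sI - A) for the 3×3 matrix.
p(s) = s^3 - 3s^2 - s - 5.
(Check: constant term = det(-A) = (-1)^3 det A = -5; coefficient of s^2 = -tr A = -3.)
The coefficient of s is -1.

-1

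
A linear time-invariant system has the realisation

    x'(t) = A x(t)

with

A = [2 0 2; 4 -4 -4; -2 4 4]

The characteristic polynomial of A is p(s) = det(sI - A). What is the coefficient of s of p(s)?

4

Expand det(sI - A) for the 3×3 matrix.
p(s) = s^3 - 2s^2 + 4s - 16.
(Check: constant term = det(-A) = (-1)^3 det A = -16; coefficient of s^2 = -tr A = -2.)
The coefficient of s is 4.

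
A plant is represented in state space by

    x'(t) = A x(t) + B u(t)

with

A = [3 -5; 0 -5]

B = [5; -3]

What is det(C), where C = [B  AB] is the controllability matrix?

AB = [[30], [15]]
Controllability matrix C = [B  AB] = [[5, 30], [-3, 15]]
det(C) = 5·15 - 30·(-3) = 75 - (-90) = 165
Since det(C) ≠ 0, rank(C) = 2 and the system is completely controllable.

165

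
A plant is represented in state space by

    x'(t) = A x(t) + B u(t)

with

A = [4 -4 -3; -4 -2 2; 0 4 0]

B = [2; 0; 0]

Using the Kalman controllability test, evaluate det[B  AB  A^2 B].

512

AB = [[8], [-8], [0]]
A^2B = [[64], [-16], [-32]]
Controllability matrix C = [B  AB  A^2B] = [[2, 8, 64], [0, -8, -16], [0, 0, -32]]
Expanding along the first row, det(C) = 2·((-8)·(-32) - (-16)·0) - 8·(0·(-32) - (-16)·0) + 64·(0·0 - (-8)·0) = 2·256 - 8·0 + 64·0 = 512
Since det(C) ≠ 0, rank(C) = 3 and the system is completely controllable.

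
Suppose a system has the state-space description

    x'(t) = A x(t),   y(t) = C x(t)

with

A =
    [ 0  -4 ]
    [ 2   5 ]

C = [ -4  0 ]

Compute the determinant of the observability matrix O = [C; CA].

CA = [[0, 16]]
Observability matrix O = [C; CA] = [[-4, 0], [0, 16]]
det(O) = (-4)·16 - 0·0 = -64 - 0 = -64
Since det(O) ≠ 0, rank(O) = 2 and the system is completely observable.

-64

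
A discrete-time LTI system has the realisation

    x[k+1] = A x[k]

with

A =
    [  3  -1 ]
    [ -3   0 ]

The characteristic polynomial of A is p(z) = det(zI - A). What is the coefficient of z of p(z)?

For a 2×2 matrix, det(zI - A) = z^2 - (tr A)z + det A.
tr A = 3, det A = -3.
So p(z) = z^2 - 3z - 3.
The coefficient of z is -3.

-3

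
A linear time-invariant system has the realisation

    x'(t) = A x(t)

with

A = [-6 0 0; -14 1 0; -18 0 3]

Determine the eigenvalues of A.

det(sI - A) = s^3 - (tr A)s^2 + (M11 + M22 + M33)s - det A, where Mii is the 2×2 principal minor of A obtained by deleting row i and column i.
tr A = (-6) + 1 + 3 = -2; M11 = 1·3 - 0·0 = 3 - 0 = 3; M22 = (-6)·3 - 0·(-18) = -18 - 0 = -18; M33 = (-6)·1 - 0·(-14) = -6 - 0 = -6; sum of minors = -21.
det A = (-6)·(1·3 - 0·0) - 0·((-14)·3 - 0·(-18)) + 0·((-14)·0 - 1·(-18)) = (-6)·3 - 0·(-42) + 0·18 = -18.
So p(s) = det(sI - A) = s^3 + 2s^2 - 21s + 18.
Rational-root test: any integer root divides 18. Testing small divisors, s = 1 works: p(1) = 1 + 2 + (-21) + 18 = 0, so (s - 1) is a factor.
Dividing, p(s) = (s - 1)(s^2 + 3s - 18).
Factor s^2 + 3s - 18: two numbers with sum -3 and product -18 are 3 and -6, so s^2 + 3s - 18 = (s - 3)(s + 6).
Hence p(s) = (s - 3) (s - 1) (s + 6), with roots -6, 1, 3.
At least one eigenvalue has non-negative real part, so the system is not asymptotically stable.

-6, 1, 3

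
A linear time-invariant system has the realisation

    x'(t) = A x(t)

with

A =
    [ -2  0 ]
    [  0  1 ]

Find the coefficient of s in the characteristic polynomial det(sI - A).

For a 2×2 matrix, det(sI - A) = s^2 - (tr A)s + det A.
tr A = -1, det A = -2.
So p(s) = s^2 + s - 2.
The coefficient of s is 1.

1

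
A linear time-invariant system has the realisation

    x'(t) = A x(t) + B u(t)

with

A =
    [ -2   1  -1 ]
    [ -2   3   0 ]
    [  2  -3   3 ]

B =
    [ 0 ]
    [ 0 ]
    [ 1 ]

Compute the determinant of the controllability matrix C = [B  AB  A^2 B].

-2

AB = [[-1], [0], [3]]
A^2B = [[-1], [2], [7]]
Controllability matrix C = [B  AB  A^2B] = [[0, -1, -1], [0, 0, 2], [1, 3, 7]]
Expanding along the first row, det(C) = 0·(0·7 - 2·3) - (-1)·(0·7 - 2·1) + (-1)·(0·3 - 0·1) = 0·(-6) - (-1)·(-2) + (-1)·0 = -2
Since det(C) ≠ 0, rank(C) = 3 and the system is completely controllable.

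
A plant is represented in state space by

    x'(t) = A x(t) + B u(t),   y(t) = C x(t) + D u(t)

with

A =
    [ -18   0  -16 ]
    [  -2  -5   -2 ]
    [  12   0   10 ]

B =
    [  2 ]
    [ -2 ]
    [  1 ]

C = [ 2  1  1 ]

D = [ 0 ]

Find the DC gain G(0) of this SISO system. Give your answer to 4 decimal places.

G(0) = C(-A)^{-1}B + D = -C A^{-1} B + D.
det A = -60, so A^{-1} = (1/-60)·adj(A) = [[5/6, 0, 4/3], [1/15, -1/5, 1/15], [-1, 0, -3/2]]
A^{-1} B = [3, 3/5, -7/2]^T
C A^{-1} B = 31/10
G(0) = D - C A^{-1} B = 0 - (31/10) = -31/10 ≈ -3.1000

-3.1000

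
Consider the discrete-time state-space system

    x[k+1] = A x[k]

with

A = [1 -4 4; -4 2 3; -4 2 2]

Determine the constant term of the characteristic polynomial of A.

-14

Expand det(zI - A) for the 3×3 matrix.
p(z) = z^3 - 5z^2 + 2z - 14.
(Check: constant term = det(-A) = (-1)^3 det A = -14; coefficient of z^2 = -tr A = -5.)
The constant term is -14.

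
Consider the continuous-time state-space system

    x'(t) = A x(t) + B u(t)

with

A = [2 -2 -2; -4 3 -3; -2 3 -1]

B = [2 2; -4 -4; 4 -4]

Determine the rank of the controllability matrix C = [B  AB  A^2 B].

AB = [[4, 20], [-32, -8], [-20, -12]]
A^2B = [[112, 80], [-52, -68], [-84, -52]]
Controllability matrix C = [B  AB  A^2B] = [[2, 2, 4, 20, 112, 80], [-4, -4, -32, -8, -52, -68], [4, -4, -20, -12, -84, -52]]
Take the 3×3 submatrix of C formed by columns 1, 2, 3: [[2, 2, 4], [-4, -4, -32], [4, -4, -20]]. Its determinant is 2·((-4)·(-20) - (-32)·(-4)) - 2·((-4)·(-20) - (-32)·4) + 4·((-4)·(-4) - (-4)·4) = 2·(-48) - 2·208 + 4·32 = -384 ≠ 0.
So rank(C) ≥ 3; since C has 3 rows, rank(C) = 3.
rank(C) = 3 = n, so the pair (A, B) is completely controllable.

3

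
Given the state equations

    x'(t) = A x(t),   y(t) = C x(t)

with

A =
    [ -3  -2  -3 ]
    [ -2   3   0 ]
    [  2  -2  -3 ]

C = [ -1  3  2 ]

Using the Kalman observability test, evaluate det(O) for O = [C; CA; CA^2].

CA = [[1, 7, -3]]
CA^2 = [[-23, 25, 6]]
Observability matrix O = [C; CA; CA^2] = [[-1, 3, 2], [1, 7, -3], [-23, 25, 6]]
Expanding along the first row, det(O) = (-1)·(7·6 - (-3)·25) - 3·(1·6 - (-3)·(-23)) + 2·(1·25 - 7·(-23)) = (-1)·117 - 3·(-63) + 2·186 = 444
Since det(O) ≠ 0, rank(O) = 3 and the system is completely observable.

444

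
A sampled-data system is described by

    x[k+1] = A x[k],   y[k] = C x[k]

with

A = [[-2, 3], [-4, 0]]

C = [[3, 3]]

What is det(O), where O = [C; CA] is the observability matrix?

81

CA = [[-18, 9]]
Observability matrix O = [C; CA] = [[3, 3], [-18, 9]]
det(O) = 3·9 - 3·(-18) = 27 - (-54) = 81
Since det(O) ≠ 0, rank(O) = 2 and the system is completely observable.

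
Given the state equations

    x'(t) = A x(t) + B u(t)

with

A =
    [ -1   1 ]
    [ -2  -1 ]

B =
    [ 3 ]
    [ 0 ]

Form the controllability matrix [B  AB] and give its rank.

2

AB = [[-3], [-6]]
Controllability matrix C = [B  AB] = [[3, -3], [0, -6]]
det(C) = 3·(-6) - (-3)·0 = -18 - 0 = -18 ≠ 0, so rank(C) = 2.
rank(C) = 2 = n, so the pair (A, B) is completely controllable.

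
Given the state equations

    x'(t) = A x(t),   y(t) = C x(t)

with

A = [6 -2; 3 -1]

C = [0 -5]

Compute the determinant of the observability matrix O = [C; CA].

CA = [[-15, 5]]
Observability matrix O = [C; CA] = [[0, -5], [-15, 5]]
det(O) = 0·5 - (-5)·(-15) = 0 - 75 = -75
Since det(O) ≠ 0, rank(O) = 2 and the system is completely observable.

-75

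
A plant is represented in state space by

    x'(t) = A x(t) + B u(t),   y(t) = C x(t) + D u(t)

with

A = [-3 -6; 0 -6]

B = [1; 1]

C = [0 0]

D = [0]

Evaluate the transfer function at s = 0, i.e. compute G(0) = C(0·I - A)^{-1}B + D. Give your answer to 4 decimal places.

G(0) = C(-A)^{-1}B + D = -C A^{-1} B + D.
det A = 18, so A^{-1} = (1/18)·adj(A) = [[-1/3, 1/3], [0, -1/6]]
A^{-1} B = [0, -1/6]^T
C A^{-1} B = 0
G(0) = D - C A^{-1} B = 0 - (0) = 0

0.0000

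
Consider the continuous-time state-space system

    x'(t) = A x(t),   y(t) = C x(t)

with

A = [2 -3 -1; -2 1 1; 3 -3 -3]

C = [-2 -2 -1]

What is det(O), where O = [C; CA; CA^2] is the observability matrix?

32

CA = [[-3, 7, 3]]
CA^2 = [[-11, 7, 1]]
Observability matrix O = [C; CA; CA^2] = [[-2, -2, -1], [-3, 7, 3], [-11, 7, 1]]
Expanding along the first row, det(O) = (-2)·(7·1 - 3·7) - (-2)·((-3)·1 - 3·(-11)) + (-1)·((-3)·7 - 7·(-11)) = (-2)·(-14) - (-2)·30 + (-1)·56 = 32
Since det(O) ≠ 0, rank(O) = 3 and the system is completely observable.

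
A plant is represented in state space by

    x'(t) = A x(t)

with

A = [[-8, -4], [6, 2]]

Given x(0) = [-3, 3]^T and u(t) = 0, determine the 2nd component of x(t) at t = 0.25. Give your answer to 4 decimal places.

det(sI - A) = s^2 - (tr A)s + det A, with tr A = (-8) + 2 = -6 and det A = (-8)·2 - (-4)·6 = -16 - (-24) = 8.
So p(s) = det(sI - A) = s^2 + 6s + 8.
Factor s^2 + 6s + 8: two numbers with sum -6 and product 8 are -2 and -4, so s^2 + 6s + 8 = (s + 2)(s + 4).
Hence p(s) = (s + 2) (s + 4), with roots -4, -2.
The eigenvalues -4, -2 are distinct and real, so A is diagonalisable and x(t) = e^{At} x(0) = V diag(e^{λ_i t}) V^{-1} x(0), where the columns of V are the eigenvectors.
λ = -4: A - (-4)I = [[-4, -4], [6, 6]]. Row 1 gives (-4)·v1 + (-4)·v2 = 0, so take v_1 = [1, -1]^T.
λ = -2: A - (-2)I = [[-6, -4], [6, 4]]. Row 1 gives (-6)·v1 + (-4)·v2 = 0, so take v_2 = [-2, 3]^T.
V = [v_1 v_2] = [[1, -2], [-1, 3]] has det V = 1, so V^{-1} = adj(V)/det V = [[3, 2], [1, 1]].
Modal coordinates z(0) = V^{-1} x(0): 3·(-3) + 2·3 = -3; 1·(-3) + 1·3 = 0; so z(0) = [-3, 0]^T.
x_2(t) = Σ_i (v_i)_2 · z_i(0) · e^{λ_i t} (row 2 of V times the modal terms).
x_2(0.25) = (-1)·(-3)·e^{-4·0.25} + 3·0·e^{-2·0.25} = 3·0.367879 + 0·0.606531 = 1.1036.

1.1036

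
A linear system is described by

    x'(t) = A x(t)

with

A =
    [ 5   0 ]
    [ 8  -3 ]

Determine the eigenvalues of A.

det(sI - A) = s^2 - (tr A)s + det A, with tr A = 5 + (-3) = 2 and det A = 5·(-3) - 0·8 = -15 - 0 = -15.
So p(s) = det(sI - A) = s^2 - 2s - 15.
Factor s^2 - 2s - 15: two numbers with sum 2 and product -15 are 5 and -3, so s^2 - 2s - 15 = (s - 5)(s + 3).
Hence p(s) = (s - 5) (s + 3), with roots -3, 5.
At least one eigenvalue has non-negative real part, so the system is not asymptotically stable.

-3, 5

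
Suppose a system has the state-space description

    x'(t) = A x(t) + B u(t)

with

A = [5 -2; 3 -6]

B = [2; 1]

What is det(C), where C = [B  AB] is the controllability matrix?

AB = [[8], [0]]
Controllability matrix C = [B  AB] = [[2, 8], [1, 0]]
det(C) = 2·0 - 8·1 = 0 - 8 = -8
Since det(C) ≠ 0, rank(C) = 2 and the system is completely controllable.

-8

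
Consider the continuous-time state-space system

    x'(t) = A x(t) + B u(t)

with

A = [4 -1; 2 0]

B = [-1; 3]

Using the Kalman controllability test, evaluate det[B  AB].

23

AB = [[-7], [-2]]
Controllability matrix C = [B  AB] = [[-1, -7], [3, -2]]
det(C) = (-1)·(-2) - (-7)·3 = 2 - (-21) = 23
Since det(C) ≠ 0, rank(C) = 2 and the system is completely controllable.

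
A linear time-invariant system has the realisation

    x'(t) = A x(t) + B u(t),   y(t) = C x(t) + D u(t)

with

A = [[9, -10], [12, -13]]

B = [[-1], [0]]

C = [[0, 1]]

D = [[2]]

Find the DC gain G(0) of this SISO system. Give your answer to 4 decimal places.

-2.0000

G(0) = C(-A)^{-1}B + D = -C A^{-1} B + D.
det A = 3, so A^{-1} = (1/3)·adj(A) = [[-13/3, 10/3], [-4, 3]]
A^{-1} B = [13/3, 4]^T
C A^{-1} B = 4
G(0) = D - C A^{-1} B = 2 - (4) = -2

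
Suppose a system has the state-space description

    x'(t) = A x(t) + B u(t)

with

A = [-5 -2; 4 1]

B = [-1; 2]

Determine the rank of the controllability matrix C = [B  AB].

1

AB = [[1], [-2]]
Controllability matrix C = [B  AB] = [[-1, 1], [2, -2]]
Every column of C is a scalar multiple of column 1 = [-1, 2] (multipliers 1, -1), so the columns span a one-dimensional space.
C ≠ 0, hence rank(C) = 1.
rank(C) = 1 < n = 2, so the pair (A, B) is not completely controllable.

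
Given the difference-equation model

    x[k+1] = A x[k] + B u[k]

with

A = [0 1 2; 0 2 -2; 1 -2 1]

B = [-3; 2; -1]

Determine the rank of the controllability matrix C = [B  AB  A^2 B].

3

AB = [[0], [6], [-8]]
A^2B = [[-10], [28], [-20]]
Controllability matrix C = [B  AB  A^2B] = [[-3, 0, -10], [2, 6, 28], [-1, -8, -20]]
det(C) = (-3)·(6·(-20) - 28·(-8)) - 0·(2·(-20) - 28·(-1)) + (-10)·(2·(-8) - 6·(-1)) = (-3)·104 - 0·(-12) + (-10)·(-10) = -212 ≠ 0, so rank(C) = 3.
rank(C) = 3 = n, so the pair (A, B) is completely controllable.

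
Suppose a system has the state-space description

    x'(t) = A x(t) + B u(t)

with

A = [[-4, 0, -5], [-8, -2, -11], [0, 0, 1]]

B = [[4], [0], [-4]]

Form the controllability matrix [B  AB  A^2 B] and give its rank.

AB = [[4], [12], [-4]]
A^2B = [[4], [-12], [-4]]
Controllability matrix C = [B  AB  A^2B] = [[4, 4, 4], [0, 12, -12], [-4, -4, -4]]
The rows r1, r2, r3 of C are linearly dependent: r1 + r3 = 0 (check each entry), so rank(C) ≤ 2.
The 2×2 minor from rows 1, 2, columns 1, 2 is 4·12 - 4·0 = 48 - 0 = 48 ≠ 0, so rank(C) = 2.
rank(C) = 2 < n = 3, so the pair (A, B) is not completely controllable.

2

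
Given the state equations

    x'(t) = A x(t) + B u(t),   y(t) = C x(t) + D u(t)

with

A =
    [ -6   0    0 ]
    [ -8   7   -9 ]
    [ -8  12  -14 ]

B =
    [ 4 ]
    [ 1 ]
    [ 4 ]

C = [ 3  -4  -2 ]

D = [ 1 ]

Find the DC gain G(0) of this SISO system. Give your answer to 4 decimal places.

G(0) = C(-A)^{-1}B + D = -C A^{-1} B + D.
det A = -60, so A^{-1} = (1/-60)·adj(A) = [[-1/6, 0, 0], [2/3, -7/5, 9/10], [2/3, -6/5, 7/10]]
A^{-1} B = [-2/3, 73/15, 64/15]^T
C A^{-1} B = -30
G(0) = D - C A^{-1} B = 1 - (-30) = 31

31.0000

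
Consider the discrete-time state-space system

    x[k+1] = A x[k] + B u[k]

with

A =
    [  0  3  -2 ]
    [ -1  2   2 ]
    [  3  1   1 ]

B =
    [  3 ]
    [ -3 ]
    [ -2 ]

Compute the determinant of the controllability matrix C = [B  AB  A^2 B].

AB = [[-5], [-13], [4]]
A^2B = [[-47], [-13], [-24]]
Controllability matrix C = [B  AB  A^2B] = [[3, -5, -47], [-3, -13, -13], [-2, 4, -24]]
Expanding along the first row, det(C) = 3·((-13)·(-24) - (-13)·4) - (-5)·((-3)·(-24) - (-13)·(-2)) + (-47)·((-3)·4 - (-13)·(-2)) = 3·364 - (-5)·46 + (-47)·(-38) = 3108
Since det(C) ≠ 0, rank(C) = 3 and the system is completely controllable.

3108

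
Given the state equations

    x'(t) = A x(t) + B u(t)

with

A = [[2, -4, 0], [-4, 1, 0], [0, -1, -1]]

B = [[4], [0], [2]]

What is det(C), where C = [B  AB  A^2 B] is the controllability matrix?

AB = [[8], [-16], [-2]]
A^2B = [[80], [-48], [18]]
Controllability matrix C = [B  AB  A^2B] = [[4, 8, 80], [0, -16, -48], [2, -2, 18]]
Expanding along the first row, det(C) = 4·((-16)·18 - (-48)·(-2)) - 8·(0·18 - (-48)·2) + 80·(0·(-2) - (-16)·2) = 4·(-384) - 8·96 + 80·32 = 256
Since det(C) ≠ 0, rank(C) = 3 and the system is completely controllable.

256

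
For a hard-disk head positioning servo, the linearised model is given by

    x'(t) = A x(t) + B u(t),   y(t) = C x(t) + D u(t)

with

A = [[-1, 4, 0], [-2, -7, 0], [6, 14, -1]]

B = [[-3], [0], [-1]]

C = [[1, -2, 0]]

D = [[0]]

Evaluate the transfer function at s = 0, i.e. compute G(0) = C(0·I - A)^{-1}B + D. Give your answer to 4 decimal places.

G(0) = C(-A)^{-1}B + D = -C A^{-1} B + D.
det A = -15, so A^{-1} = (1/-15)·adj(A) = [[-7/15, -4/15, 0], [2/15, -1/15, 0], [-14/15, -38/15, -1]]
A^{-1} B = [7/5, -2/5, 19/5]^T
C A^{-1} B = 11/5
G(0) = D - C A^{-1} B = 0 - (11/5) = -11/5 ≈ -2.2000

-2.2000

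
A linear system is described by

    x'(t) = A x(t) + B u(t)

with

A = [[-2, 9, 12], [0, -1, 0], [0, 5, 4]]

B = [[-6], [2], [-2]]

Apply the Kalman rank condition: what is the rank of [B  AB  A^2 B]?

1

AB = [[6], [-2], [2]]
A^2B = [[-6], [2], [-2]]
Controllability matrix C = [B  AB  A^2B] = [[-6, 6, -6], [2, -2, 2], [-2, 2, -2]]
Every column of C is a scalar multiple of column 1 = [-6, 2, -2] (multipliers 1, -1, 1), so the columns span a one-dimensional space.
C ≠ 0, hence rank(C) = 1.
rank(C) = 1 < n = 3, so the pair (A, B) is not completely controllable.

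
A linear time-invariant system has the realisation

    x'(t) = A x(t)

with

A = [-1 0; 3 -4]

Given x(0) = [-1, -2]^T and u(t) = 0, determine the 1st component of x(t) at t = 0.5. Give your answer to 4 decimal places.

-0.6065

det(sI - A) = s^2 - (tr A)s + det A, with tr A = (-1) + (-4) = -5 and det A = (-1)·(-4) - 0·3 = 4 - 0 = 4.
So p(s) = det(sI - A) = s^2 + 5s + 4.
Factor s^2 + 5s + 4: two numbers with sum -5 and product 4 are -1 and -4, so s^2 + 5s + 4 = (s + 1)(s + 4).
Hence p(s) = (s + 1) (s + 4), with roots -4, -1.
The eigenvalues -4, -1 are distinct and real, so A is diagonalisable and x(t) = e^{At} x(0) = V diag(e^{λ_i t}) V^{-1} x(0), where the columns of V are the eigenvectors.
λ = -4: A - (-4)I = [[3, 0], [3, 0]]. Row 1 gives 3·v1 + 0·v2 = 0, so take v_1 = [0, -1]^T.
λ = -1: A - (-1)I = [[0, 0], [3, -3]]. Row 2 gives 3·v1 + (-3)·v2 = 0, so take v_2 = [1, 1]^T.
V = [v_1 v_2] = [[0, 1], [-1, 1]] has det V = 1, so V^{-1} = adj(V)/det V = [[1, -1], [1, 0]].
Modal coordinates z(0) = V^{-1} x(0): 1·(-1) + (-1)·(-2) = 1; 1·(-1) + 0·(-2) = -1; so z(0) = [1, -1]^T.
x_1(t) = Σ_i (v_i)_1 · z_i(0) · e^{λ_i t} (row 1 of V times the modal terms).
x_1(0.5) = 0·1·e^{-4·0.5} + 1·(-1)·e^{-1·0.5} = 0·0.135335 + (-1)·0.606531 = -0.6065.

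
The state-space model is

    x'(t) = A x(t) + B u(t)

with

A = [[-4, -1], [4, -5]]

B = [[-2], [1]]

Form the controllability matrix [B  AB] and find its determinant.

AB = [[7], [-13]]
Controllability matrix C = [B  AB] = [[-2, 7], [1, -13]]
det(C) = (-2)·(-13) - 7·1 = 26 - 7 = 19
Since det(C) ≠ 0, rank(C) = 2 and the system is completely controllable.

19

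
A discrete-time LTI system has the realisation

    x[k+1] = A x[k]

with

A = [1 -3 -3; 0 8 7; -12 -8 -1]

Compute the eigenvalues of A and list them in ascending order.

1, 3, 4

det(zI - A) = z^3 - (tr A)z^2 + (M11 + M22 + M33)z - det A, where Mii is the 2×2 principal minor of A obtained by deleting row i and column i.
tr A = 1 + 8 + (-1) = 8; M11 = 8·(-1) - 7·(-8) = -8 - (-56) = 48; M22 = 1·(-1) - (-3)·(-12) = -1 - 36 = -37; M33 = 1·8 - (-3)·0 = 8 - 0 = 8; sum of minors = 19.
det A = 1·(8·(-1) - 7·(-8)) - (-3)·(0·(-1) - 7·(-12)) + (-3)·(0·(-8) - 8·(-12)) = 1·48 - (-3)·84 + (-3)·96 = 12.
So p(z) = det(zI - A) = z^3 - 8z^2 + 19z - 12.
Rational-root test: any integer root divides -12. Testing small divisors, z = 1 works: p(1) = 1 + (-8) + 19 + (-12) = 0, so (z - 1) is a factor.
Dividing, p(z) = (z - 1)(z^2 - 7z + 12).
Factor z^2 - 7z + 12: two numbers with sum 7 and product 12 are 4 and 3, so z^2 - 7z + 12 = (z - 4)(z - 3).
Hence p(z) = (z - 4) (z - 3) (z - 1), with roots 1, 3, 4.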